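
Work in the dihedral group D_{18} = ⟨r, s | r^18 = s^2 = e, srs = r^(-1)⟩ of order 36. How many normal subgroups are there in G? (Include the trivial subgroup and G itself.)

G has 45 subgroups. Checking conjugation-invariance by order — order 1: 1/1 normal; order 2: 1/19 normal; order 3: 1/1 normal; order 4: 0/9 normal; order 6: 1/7 normal; order 9: 1/1 normal; order 12: 0/3 normal; order 18: 3/3 normal; order 36: 1/1 normal.
Total normal subgroups: 9.

9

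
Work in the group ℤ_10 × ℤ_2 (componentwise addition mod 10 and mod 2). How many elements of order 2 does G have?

3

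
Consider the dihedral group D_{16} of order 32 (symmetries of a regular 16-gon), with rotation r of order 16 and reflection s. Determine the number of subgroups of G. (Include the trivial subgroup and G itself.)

|G| = 32, so by Lagrange every subgroup order divides 32. Divisors: 1, 2, 4, 8, 16, 32.
Subgroups by order — order 1: 1; order 2: 17; order 4: 9; order 8: 5; order 16: 3; order 32: 1.
Total: 1 + 17 + 9 + 5 + 3 + 1 = 36.

36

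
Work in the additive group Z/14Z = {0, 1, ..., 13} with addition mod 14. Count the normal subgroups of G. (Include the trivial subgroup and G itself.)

G is abelian, so every subgroup is normal.
G has 4 subgroups in total, hence 4 normal subgroups.

4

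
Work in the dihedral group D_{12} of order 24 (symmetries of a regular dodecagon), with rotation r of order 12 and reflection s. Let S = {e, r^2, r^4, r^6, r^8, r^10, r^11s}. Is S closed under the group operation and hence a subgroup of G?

No

|S| = 7 does not divide |G| = 24, so by Lagrange S is not a subgroup.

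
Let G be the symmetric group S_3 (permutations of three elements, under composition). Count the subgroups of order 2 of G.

3

|G| = 6 and 2 | 6, so subgroups of order 2 are possible by Lagrange.
The subgroups of order 2 are: {e, (1 2)}; {e, (1 3)}; {e, (2 3)}.
So G has 3 subgroups of order 2.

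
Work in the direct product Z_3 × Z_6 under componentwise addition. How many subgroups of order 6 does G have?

4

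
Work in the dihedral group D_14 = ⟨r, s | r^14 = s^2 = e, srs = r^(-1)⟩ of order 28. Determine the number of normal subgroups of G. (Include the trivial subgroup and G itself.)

7

G has 28 subgroups. Checking conjugation-invariance by order — order 1: 1/1 normal; order 2: 1/15 normal; order 4: 0/7 normal; order 7: 1/1 normal; order 14: 3/3 normal; order 28: 1/1 normal.
Total normal subgroups: 7.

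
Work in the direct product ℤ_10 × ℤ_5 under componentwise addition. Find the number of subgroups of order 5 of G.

|G| = 50 and 5 | 50, so subgroups of order 5 are possible by Lagrange.
The subgroups of order 5 are: {(0,0), (0,1), (0,2), (0,3), (0,4)}; {(0,0), (2,0), (4,0), (6,0), (8,0)}; {(0,0), (2,1), (4,2), (6,3), (8,4)}; {(0,0), (2,2), (4,4), (6,1), (8,3)}; … (6 in all).
So G has 6 subgroups of order 5.

6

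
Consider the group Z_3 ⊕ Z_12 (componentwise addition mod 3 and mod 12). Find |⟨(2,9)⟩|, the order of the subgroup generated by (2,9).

The order of (2,9) in Z_3 × Z_12 is lcm(ord(2) in Z_3, ord(9) in Z_12).
ord(2) = 3 and ord(9) = 4, so |⟨(2,9)⟩| = lcm(3, 4) = 12.

12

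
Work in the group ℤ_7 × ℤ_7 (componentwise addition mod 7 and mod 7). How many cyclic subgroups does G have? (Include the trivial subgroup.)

Each element a generates a cyclic subgroup ⟨a⟩; distinct elements may generate the same one (a cyclic group of order d has φ(d) generators).
Cyclic subgroups by order — order 1: 1; order 7: 8.
Total: 9.

9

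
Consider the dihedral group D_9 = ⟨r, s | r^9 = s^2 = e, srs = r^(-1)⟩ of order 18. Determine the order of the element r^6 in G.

3

Computing powers of r^6: the smallest k with (r^6)^k = e is k = 3.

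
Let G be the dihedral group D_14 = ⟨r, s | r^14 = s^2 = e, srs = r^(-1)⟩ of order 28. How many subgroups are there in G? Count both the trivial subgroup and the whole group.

|G| = 28, so by Lagrange every subgroup order divides 28. Divisors: 1, 2, 4, 7, 14, 28.
Subgroups by order — order 1: 1; order 2: 15; order 4: 7; order 7: 1; order 14: 3; order 28: 1.
Total: 1 + 15 + 7 + 1 + 3 + 1 = 28.

28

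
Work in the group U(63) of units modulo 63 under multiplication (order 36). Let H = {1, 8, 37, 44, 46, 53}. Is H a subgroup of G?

|H| = 6 divides |G| = 36, consistent with Lagrange.
H contains the identity, every element's inverse is in H, and H is closed under ·: it is a subgroup.
In fact H = ⟨53⟩.

Yes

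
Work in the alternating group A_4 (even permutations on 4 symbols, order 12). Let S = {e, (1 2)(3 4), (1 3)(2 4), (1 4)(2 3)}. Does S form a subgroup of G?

Yes

|S| = 4 divides |G| = 12, consistent with Lagrange.
S contains the identity, every element's inverse is in S, and S is closed under ∘: it is a subgroup.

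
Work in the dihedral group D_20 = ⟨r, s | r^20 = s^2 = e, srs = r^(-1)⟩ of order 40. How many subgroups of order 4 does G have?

11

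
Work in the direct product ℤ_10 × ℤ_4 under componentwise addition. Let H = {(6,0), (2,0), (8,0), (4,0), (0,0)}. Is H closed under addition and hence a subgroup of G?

|H| = 5 divides |G| = 40, consistent with Lagrange.
H contains the identity, every element's inverse is in H, and H is closed under +: it is a subgroup.
In fact H = ⟨(4,0)⟩.

Yes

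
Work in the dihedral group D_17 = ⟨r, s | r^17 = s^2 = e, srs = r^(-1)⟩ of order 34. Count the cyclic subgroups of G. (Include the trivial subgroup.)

Each element a generates a cyclic subgroup ⟨a⟩; distinct elements may generate the same one (a cyclic group of order d has φ(d) generators).
Cyclic subgroups by order — order 1: 1; order 2: 17; order 17: 1.
Total: 19.

19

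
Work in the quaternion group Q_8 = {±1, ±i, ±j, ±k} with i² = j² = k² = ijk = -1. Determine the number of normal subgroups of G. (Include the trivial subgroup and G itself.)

G has 6 subgroups. Checking conjugation-invariance by order — order 1: 1/1 normal; order 2: 1/1 normal; order 4: 3/3 normal; order 8: 1/1 normal.
Total normal subgroups: 6.

6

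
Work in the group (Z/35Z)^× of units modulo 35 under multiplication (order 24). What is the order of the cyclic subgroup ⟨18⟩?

Compute successive powers of 18 mod 35: 18, 9, 22, 11, 23, 29, 32, 16, …; 18^12 ≡ 1 (mod 35).
So |⟨18⟩| = 12.

12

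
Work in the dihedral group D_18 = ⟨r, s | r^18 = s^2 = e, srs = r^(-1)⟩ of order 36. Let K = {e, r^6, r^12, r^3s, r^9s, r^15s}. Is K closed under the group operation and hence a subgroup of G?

|K| = 6 divides |G| = 36, consistent with Lagrange.
K contains the identity, every element's inverse is in K, and K is closed under ·: it is a subgroup.

Yes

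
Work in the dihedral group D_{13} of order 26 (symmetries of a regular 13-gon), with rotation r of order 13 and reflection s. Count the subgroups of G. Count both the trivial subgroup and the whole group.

16

|G| = 26, so by Lagrange every subgroup order divides 26. Divisors: 1, 2, 13, 26.
Subgroups by order — order 1: 1; order 2: 13; order 13: 1; order 26: 1.
Total: 1 + 13 + 1 + 1 = 16.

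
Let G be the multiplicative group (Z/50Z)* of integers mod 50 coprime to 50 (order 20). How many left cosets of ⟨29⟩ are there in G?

|⟨29⟩| = 10 and |G| = 20.
By Lagrange, [G : H] = |G|/|H| = 20/10 = 2.

2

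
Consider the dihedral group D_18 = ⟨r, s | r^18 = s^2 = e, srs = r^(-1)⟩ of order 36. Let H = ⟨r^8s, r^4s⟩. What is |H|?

|⟨r^8s⟩| = 2 and |⟨r^4s⟩| = 2, so |H| is a multiple of lcm(2, 2) = 2 and divides |G| = 36.
Closing under the operation: H = {e, r^2, r^4, r^6, r^8, r^10, r^12, r^14, r^16, s, r^2s, r^4s, r^6s, r^8s, r^10s, r^12s, r^14s, r^16s}, so |H| = 18.

18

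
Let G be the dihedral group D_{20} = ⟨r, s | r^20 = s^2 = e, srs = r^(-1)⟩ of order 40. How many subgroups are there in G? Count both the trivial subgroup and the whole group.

48

|G| = 40, so by Lagrange every subgroup order divides 40. Divisors: 1, 2, 4, 5, 8, 10, 20, 40.
Subgroups by order — order 1: 1; order 2: 21; order 4: 11; order 5: 1; order 8: 5; order 10: 5; order 20: 3; order 40: 1.
Total: 1 + 21 + 11 + 1 + 5 + 5 + 3 + 1 = 48.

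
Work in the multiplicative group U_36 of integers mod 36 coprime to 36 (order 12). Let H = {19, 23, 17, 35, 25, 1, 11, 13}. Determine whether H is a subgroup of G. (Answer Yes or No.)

No

|H| = 8 does not divide |G| = 12, so by Lagrange H is not a subgroup.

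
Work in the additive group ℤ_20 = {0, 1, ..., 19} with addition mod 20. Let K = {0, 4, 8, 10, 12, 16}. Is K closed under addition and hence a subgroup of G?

No

|K| = 6 does not divide |G| = 20, so by Lagrange K is not a subgroup.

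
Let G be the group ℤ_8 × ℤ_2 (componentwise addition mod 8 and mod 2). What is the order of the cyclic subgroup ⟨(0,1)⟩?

The order of (0,1) in Z_8 × Z_2 is lcm(ord(0) in Z_8, ord(1) in Z_2).
ord(0) = 1 and ord(1) = 2, so |⟨(0,1)⟩| = lcm(1, 2) = 2.

2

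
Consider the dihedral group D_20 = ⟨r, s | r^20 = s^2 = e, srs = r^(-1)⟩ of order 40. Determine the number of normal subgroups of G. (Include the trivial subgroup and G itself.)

G has 48 subgroups. Checking conjugation-invariance by order — order 1: 1/1 normal; order 2: 1/21 normal; order 4: 1/11 normal; order 5: 1/1 normal; order 8: 0/5 normal; order 10: 1/5 normal; order 20: 3/3 normal; order 40: 1/1 normal.
Total normal subgroups: 9.

9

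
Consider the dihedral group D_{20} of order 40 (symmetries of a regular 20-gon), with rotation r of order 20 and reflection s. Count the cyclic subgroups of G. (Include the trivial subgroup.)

Each element a generates a cyclic subgroup ⟨a⟩; distinct elements may generate the same one (a cyclic group of order d has φ(d) generators).
Cyclic subgroups by order — order 1: 1; order 2: 21; order 4: 1; order 5: 1; order 10: 1; order 20: 1.
Total: 26.

26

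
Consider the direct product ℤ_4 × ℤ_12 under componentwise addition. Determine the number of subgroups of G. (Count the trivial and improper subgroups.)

30

|G| = 48, so by Lagrange every subgroup order divides 48. Divisors: 1, 2, 3, 4, 6, 8, 12, 16, 24, 48.
Subgroups by order — order 1: 1; order 2: 3; order 3: 1; order 4: 7; order 6: 3; order 8: 3; order 12: 7; order 16: 1; order 24: 3; order 48: 1.
Total: 1 + 3 + 1 + 7 + 3 + 3 + 7 + 1 + 3 + 1 = 30.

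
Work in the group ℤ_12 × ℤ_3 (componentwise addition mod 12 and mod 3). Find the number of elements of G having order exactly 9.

An element (a,b) has order lcm(ord(a), ord(b)); count pairs with lcm equal to 9.
Enumerating gives 0 such elements.

0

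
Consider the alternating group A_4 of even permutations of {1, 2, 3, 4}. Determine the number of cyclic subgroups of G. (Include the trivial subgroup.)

A cyclic subgroup of order d is generated by each of its φ(d) elements of order d, so the cyclic subgroups of order d number (#elements of order d)/φ(d).
Cyclic subgroups by order — order 1: 1; order 2: 3; order 3: 4.
Total: 8.

8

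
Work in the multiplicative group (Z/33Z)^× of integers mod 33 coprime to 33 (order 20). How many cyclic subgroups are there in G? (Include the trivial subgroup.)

A cyclic subgroup of order d is generated by each of its φ(d) elements of order d, so the cyclic subgroups of order d number (#elements of order d)/φ(d).
Cyclic subgroups by order — order 1: 1; order 2: 3; order 5: 1; order 10: 3.
Total: 8.

8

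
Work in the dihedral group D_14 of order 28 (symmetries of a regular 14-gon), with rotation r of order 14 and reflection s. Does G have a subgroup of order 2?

Yes

2 | 28. A subgroup of order 2 is {e, r^10s}.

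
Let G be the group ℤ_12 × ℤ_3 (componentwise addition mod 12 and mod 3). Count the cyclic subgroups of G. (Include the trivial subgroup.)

15

Group the elements of G by the cyclic subgroup they generate; each cyclic subgroup of order d accounts for φ(d) elements.
Cyclic subgroups by order — order 1: 1; order 2: 1; order 3: 4; order 4: 1; order 6: 4; order 12: 4.
Total: 15.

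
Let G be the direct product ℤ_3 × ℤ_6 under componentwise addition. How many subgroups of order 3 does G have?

|G| = 18 and 3 | 18, so subgroups of order 3 are possible by Lagrange.
The subgroups of order 3 are: {(0,0), (0,2), (0,4)}; {(0,0), (1,0), (2,0)}; {(0,0), (1,2), (2,4)}; {(0,0), (1,4), (2,2)}.
So G has 4 subgroups of order 3.

4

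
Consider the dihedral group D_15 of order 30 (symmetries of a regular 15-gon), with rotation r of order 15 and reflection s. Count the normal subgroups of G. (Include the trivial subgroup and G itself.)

5

G has 28 subgroups. Checking conjugation-invariance by order — order 1: 1/1 normal; order 2: 0/15 normal; order 3: 1/1 normal; order 5: 1/1 normal; order 6: 0/5 normal; order 10: 0/3 normal; order 15: 1/1 normal; order 30: 1/1 normal.
Total normal subgroups: 5.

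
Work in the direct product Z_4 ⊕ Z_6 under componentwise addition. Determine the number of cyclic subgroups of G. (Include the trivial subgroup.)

12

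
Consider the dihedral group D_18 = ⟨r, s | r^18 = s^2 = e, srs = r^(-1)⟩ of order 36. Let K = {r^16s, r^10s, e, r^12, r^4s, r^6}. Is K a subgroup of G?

Yes

|K| = 6 divides |G| = 36, consistent with Lagrange.
K contains the identity, every element's inverse is in K, and K is closed under ·: it is a subgroup.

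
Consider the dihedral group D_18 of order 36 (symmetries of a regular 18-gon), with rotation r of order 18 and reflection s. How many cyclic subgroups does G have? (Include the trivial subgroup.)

Each element a generates a cyclic subgroup ⟨a⟩; distinct elements may generate the same one (a cyclic group of order d has φ(d) generators).
Cyclic subgroups by order — order 1: 1; order 2: 19; order 3: 1; order 6: 1; order 9: 1; order 18: 1.
Total: 24.

24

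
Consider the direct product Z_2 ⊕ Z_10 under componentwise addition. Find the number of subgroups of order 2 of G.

3

|G| = 20 and 2 | 20, so subgroups of order 2 are possible by Lagrange.
The subgroups of order 2 are: {(0,0), (0,5)}; {(0,0), (1,0)}; {(0,0), (1,5)}.
So G has 3 subgroups of order 2.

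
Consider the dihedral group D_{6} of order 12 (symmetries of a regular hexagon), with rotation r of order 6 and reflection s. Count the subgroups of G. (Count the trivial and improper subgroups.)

16

|G| = 12, so by Lagrange every subgroup order divides 12. Divisors: 1, 2, 3, 4, 6, 12.
Subgroups by order — order 1: 1; order 2: 7; order 3: 1; order 4: 3; order 6: 3; order 12: 1.
Total: 1 + 7 + 1 + 3 + 3 + 1 = 16.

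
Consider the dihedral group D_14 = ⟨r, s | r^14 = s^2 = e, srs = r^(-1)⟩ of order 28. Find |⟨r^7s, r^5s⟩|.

|⟨r^7s⟩| = 2 and |⟨r^5s⟩| = 2, so |H| is a multiple of lcm(2, 2) = 2 and divides |G| = 28.
Closing under the operation: H = {e, r^2, r^4, r^6, r^8, r^10, r^12, rs, r^3s, r^5s, r^7s, r^9s, r^11s, r^13s}, so |H| = 14.

14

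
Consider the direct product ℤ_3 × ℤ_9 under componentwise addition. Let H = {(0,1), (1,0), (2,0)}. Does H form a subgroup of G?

The identity (0,0) ∉ H, so H is not a subgroup.

No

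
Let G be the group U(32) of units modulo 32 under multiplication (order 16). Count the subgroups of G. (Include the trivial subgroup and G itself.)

11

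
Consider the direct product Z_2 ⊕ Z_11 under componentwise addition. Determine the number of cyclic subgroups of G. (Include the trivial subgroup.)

Each element a generates a cyclic subgroup ⟨a⟩; distinct elements may generate the same one (a cyclic group of order d has φ(d) generators).
Cyclic subgroups by order — order 1: 1; order 2: 1; order 11: 1; order 22: 1.
Total: 4.

4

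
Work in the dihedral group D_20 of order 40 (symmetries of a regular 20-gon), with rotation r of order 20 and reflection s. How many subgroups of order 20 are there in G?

|G| = 40 and 20 | 40, so subgroups of order 20 are possible by Lagrange.
The subgroups of order 20 are: {e, r, r^2, r^3, r^4, r^5, r^6, r^7, r^8, r^9, r^10, r^11, r^12, r^13, r^14, r^15, r^16, r^17, r^18, r^19}; {e, r^2, r^4, r^6, r^8, r^10, r^12, r^14, r^16, r^18, s, r^2s, r^4s, r^6s, r^8s, r^10s, r^12s, r^14s, r^16s, r^18s}; {e, r^2, r^4, r^6, r^8, r^10, r^12, r^14, r^16, r^18, rs, r^3s, r^5s, r^7s, r^9s, r^11s, r^13s, r^15s, r^17s, r^19s}.
So G has 3 subgroups of order 20.

3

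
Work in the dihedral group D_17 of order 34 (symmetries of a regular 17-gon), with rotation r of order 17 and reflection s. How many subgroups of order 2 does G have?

|G| = 34 and 2 | 34, so subgroups of order 2 are possible by Lagrange.
The subgroups of order 2 are: {e, r^10s}; {e, r^11s}; {e, r^12s}; {e, r^13s}; … (17 in all).
So G has 17 subgroups of order 2.

17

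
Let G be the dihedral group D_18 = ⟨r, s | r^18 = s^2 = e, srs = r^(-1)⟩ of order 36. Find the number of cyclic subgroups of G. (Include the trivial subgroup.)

Group the elements of G by the cyclic subgroup they generate; each cyclic subgroup of order d accounts for φ(d) elements.
Cyclic subgroups by order — order 1: 1; order 2: 19; order 3: 1; order 6: 1; order 9: 1; order 18: 1.
Total: 24.

24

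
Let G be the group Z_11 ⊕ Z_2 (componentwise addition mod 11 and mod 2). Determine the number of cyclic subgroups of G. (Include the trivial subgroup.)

Each element a generates a cyclic subgroup ⟨a⟩; distinct elements may generate the same one (a cyclic group of order d has φ(d) generators).
Cyclic subgroups by order — order 1: 1; order 2: 1; order 11: 1; order 22: 1.
Total: 4.

4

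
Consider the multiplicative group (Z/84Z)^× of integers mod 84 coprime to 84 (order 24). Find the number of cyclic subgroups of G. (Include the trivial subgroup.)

16

Each element a generates a cyclic subgroup ⟨a⟩; distinct elements may generate the same one (a cyclic group of order d has φ(d) generators).
Cyclic subgroups by order — order 1: 1; order 2: 7; order 3: 1; order 6: 7.
Total: 16.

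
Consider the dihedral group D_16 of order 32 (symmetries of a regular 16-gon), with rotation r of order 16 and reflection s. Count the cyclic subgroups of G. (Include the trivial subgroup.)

21

Each element a generates a cyclic subgroup ⟨a⟩; distinct elements may generate the same one (a cyclic group of order d has φ(d) generators).
Cyclic subgroups by order — order 1: 1; order 2: 17; order 4: 1; order 8: 1; order 16: 1.
Total: 21.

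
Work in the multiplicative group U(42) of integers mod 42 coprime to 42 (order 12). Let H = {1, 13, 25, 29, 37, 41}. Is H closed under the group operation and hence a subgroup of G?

No

Closure fails: 29 · 37 = 23 ∉ H. So H is not a subgroup.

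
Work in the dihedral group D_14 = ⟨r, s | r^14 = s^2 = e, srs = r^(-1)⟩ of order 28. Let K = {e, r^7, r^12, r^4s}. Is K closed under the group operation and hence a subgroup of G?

No

r^12 ∈ K but its inverse r^2 ∉ K, so K is not a subgroup.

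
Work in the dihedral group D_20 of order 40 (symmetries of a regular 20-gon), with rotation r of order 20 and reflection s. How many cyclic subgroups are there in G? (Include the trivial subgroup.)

Group the elements of G by the cyclic subgroup they generate; each cyclic subgroup of order d accounts for φ(d) elements.
Cyclic subgroups by order — order 1: 1; order 2: 21; order 4: 1; order 5: 1; order 10: 1; order 20: 1.
Total: 26.

26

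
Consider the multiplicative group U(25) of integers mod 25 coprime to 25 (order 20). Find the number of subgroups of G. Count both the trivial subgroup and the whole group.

|G| = 20, so by Lagrange every subgroup order divides 20. Divisors: 1, 2, 4, 5, 10, 20.
Subgroups by order — order 1: 1; order 2: 1; order 4: 1; order 5: 1; order 10: 1; order 20: 1.
Total: 1 + 1 + 1 + 1 + 1 + 1 = 6.

6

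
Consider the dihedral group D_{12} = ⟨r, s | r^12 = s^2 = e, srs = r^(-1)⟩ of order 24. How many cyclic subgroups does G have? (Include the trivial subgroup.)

Group the elements of G by the cyclic subgroup they generate; each cyclic subgroup of order d accounts for φ(d) elements.
Cyclic subgroups by order — order 1: 1; order 2: 13; order 3: 1; order 4: 1; order 6: 1; order 12: 1.
Total: 18.

18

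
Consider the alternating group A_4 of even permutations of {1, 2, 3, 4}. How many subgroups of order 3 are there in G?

4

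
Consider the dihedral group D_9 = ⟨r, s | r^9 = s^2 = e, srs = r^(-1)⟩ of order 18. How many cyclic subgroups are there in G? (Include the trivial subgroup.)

Group the elements of G by the cyclic subgroup they generate; each cyclic subgroup of order d accounts for φ(d) elements.
Cyclic subgroups by order — order 1: 1; order 2: 9; order 3: 1; order 9: 1.
Total: 12.

12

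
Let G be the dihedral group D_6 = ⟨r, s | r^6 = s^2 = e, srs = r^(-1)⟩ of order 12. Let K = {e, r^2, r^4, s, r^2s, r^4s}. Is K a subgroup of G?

|K| = 6 divides |G| = 12, consistent with Lagrange.
K contains the identity, every element's inverse is in K, and K is closed under ·: it is a subgroup.

Yes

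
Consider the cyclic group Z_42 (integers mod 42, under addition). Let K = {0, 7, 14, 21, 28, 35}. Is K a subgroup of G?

Yes

|K| = 6 divides |G| = 42, consistent with Lagrange.
K contains the identity, every element's inverse is in K, and K is closed under +: it is a subgroup.
In fact K = ⟨35⟩.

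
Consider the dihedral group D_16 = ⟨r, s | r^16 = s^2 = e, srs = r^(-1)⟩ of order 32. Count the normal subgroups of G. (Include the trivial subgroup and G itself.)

G has 36 subgroups. Checking conjugation-invariance by order — order 1: 1/1 normal; order 2: 1/17 normal; order 4: 1/9 normal; order 8: 1/5 normal; order 16: 3/3 normal; order 32: 1/1 normal.
Total normal subgroups: 8.

8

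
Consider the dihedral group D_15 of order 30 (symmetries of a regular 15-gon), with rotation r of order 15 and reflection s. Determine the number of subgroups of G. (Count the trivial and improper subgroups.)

|G| = 30, so by Lagrange every subgroup order divides 30. Divisors: 1, 2, 3, 5, 6, 10, 15, 30.
Subgroups by order — order 1: 1; order 2: 15; order 3: 1; order 5: 1; order 6: 5; order 10: 3; order 15: 1; order 30: 1.
Total: 1 + 15 + 1 + 1 + 5 + 3 + 1 + 1 = 28.

28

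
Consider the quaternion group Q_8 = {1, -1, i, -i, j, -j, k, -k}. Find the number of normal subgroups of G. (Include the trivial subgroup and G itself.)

6

G has 6 subgroups. Checking conjugation-invariance by order — order 1: 1/1 normal; order 2: 1/1 normal; order 4: 3/3 normal; order 8: 1/1 normal.
Total normal subgroups: 6.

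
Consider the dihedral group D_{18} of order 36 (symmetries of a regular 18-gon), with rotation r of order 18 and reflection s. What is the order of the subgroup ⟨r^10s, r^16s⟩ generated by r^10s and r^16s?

|⟨r^10s⟩| = 2 and |⟨r^16s⟩| = 2, so |H| is a multiple of lcm(2, 2) = 2 and divides |G| = 36.
Closing under the operation: H = {e, r^6, r^12, r^4s, r^10s, r^16s}, so |H| = 6.

6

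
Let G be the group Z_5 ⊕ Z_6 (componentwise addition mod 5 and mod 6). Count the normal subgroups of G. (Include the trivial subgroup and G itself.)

8

G is abelian, so every subgroup is normal.
G has 8 subgroups in total, hence 8 normal subgroups.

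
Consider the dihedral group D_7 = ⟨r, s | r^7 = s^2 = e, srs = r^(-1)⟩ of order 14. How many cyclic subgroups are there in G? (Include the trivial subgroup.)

9

A cyclic subgroup of order d is generated by each of its φ(d) elements of order d, so the cyclic subgroups of order d number (#elements of order d)/φ(d).
Cyclic subgroups by order — order 1: 1; order 2: 7; order 7: 1.
Total: 9.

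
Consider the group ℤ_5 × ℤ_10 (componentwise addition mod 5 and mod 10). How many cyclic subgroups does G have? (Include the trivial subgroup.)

14

Each element a generates a cyclic subgroup ⟨a⟩; distinct elements may generate the same one (a cyclic group of order d has φ(d) generators).
Cyclic subgroups by order — order 1: 1; order 2: 1; order 5: 6; order 10: 6.
Total: 14.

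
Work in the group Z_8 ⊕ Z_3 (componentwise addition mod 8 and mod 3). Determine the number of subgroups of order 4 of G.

|G| = 24 and 4 | 24, so subgroups of order 4 are possible by Lagrange.
The subgroups of order 4 are: {(0,0), (2,0), (4,0), (6,0)}.
So G has 1 subgroup of order 4.

1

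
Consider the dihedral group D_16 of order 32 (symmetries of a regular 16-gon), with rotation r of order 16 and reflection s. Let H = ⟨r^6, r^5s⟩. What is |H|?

16

|⟨r^6⟩| = 8 and |⟨r^5s⟩| = 2, so |H| is a multiple of lcm(8, 2) = 8 and divides |G| = 32.
Closing under the operation: H = {e, r^2, r^4, r^6, r^8, r^10, r^12, r^14, rs, r^3s, r^5s, r^7s, r^9s, r^11s, r^13s, r^15s}, so |H| = 16.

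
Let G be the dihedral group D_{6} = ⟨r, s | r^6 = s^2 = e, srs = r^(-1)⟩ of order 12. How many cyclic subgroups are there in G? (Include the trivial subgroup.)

10

Group the elements of G by the cyclic subgroup they generate; each cyclic subgroup of order d accounts for φ(d) elements.
Cyclic subgroups by order — order 1: 1; order 2: 7; order 3: 1; order 6: 1.
Total: 10.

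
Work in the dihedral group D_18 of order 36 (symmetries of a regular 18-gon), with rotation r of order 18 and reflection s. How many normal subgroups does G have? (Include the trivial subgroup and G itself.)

G has 45 subgroups. Checking conjugation-invariance by order — order 1: 1/1 normal; order 2: 1/19 normal; order 3: 1/1 normal; order 4: 0/9 normal; order 6: 1/7 normal; order 9: 1/1 normal; order 12: 0/3 normal; order 18: 3/3 normal; order 36: 1/1 normal.
Total normal subgroups: 9.

9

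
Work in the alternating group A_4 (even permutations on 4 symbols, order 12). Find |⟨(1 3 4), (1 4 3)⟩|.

3

|⟨(1 3 4)⟩| = 3 and |⟨(1 4 3)⟩| = 3, so |H| is a multiple of lcm(3, 3) = 3 and divides |G| = 12.
Closing under the operation: H = {e, (1 3 4), (1 4 3)}, so |H| = 3.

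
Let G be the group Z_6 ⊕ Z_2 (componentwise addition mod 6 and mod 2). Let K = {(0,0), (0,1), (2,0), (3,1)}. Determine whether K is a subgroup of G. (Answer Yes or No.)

No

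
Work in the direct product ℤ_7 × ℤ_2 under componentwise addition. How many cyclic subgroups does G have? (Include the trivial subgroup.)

Each element a generates a cyclic subgroup ⟨a⟩; distinct elements may generate the same one (a cyclic group of order d has φ(d) generators).
Cyclic subgroups by order — order 1: 1; order 2: 1; order 7: 1; order 14: 1.
Total: 4.

4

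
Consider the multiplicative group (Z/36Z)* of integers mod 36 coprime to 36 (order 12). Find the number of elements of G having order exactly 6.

6

The elements of order 6 are: 5, 7, 11, 23, 29, 31.
That's 6.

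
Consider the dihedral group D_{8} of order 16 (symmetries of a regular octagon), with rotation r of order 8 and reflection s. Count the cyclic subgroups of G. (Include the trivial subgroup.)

12

Group the elements of G by the cyclic subgroup they generate; each cyclic subgroup of order d accounts for φ(d) elements.
Cyclic subgroups by order — order 1: 1; order 2: 9; order 4: 1; order 8: 1.
Total: 12.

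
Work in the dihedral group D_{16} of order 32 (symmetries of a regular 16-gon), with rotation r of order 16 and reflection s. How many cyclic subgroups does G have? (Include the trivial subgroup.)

21

Group the elements of G by the cyclic subgroup they generate; each cyclic subgroup of order d accounts for φ(d) elements.
Cyclic subgroups by order — order 1: 1; order 2: 17; order 4: 1; order 8: 1; order 16: 1.
Total: 21.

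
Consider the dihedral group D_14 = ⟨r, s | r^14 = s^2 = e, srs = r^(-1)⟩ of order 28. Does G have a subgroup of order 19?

19 does not divide |G| = 28, so by Lagrange no subgroup of order 19 exists.

No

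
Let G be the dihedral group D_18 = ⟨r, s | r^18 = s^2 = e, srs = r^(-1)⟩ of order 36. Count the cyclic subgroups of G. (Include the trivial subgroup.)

24

Group the elements of G by the cyclic subgroup they generate; each cyclic subgroup of order d accounts for φ(d) elements.
Cyclic subgroups by order — order 1: 1; order 2: 19; order 3: 1; order 6: 1; order 9: 1; order 18: 1.
Total: 24.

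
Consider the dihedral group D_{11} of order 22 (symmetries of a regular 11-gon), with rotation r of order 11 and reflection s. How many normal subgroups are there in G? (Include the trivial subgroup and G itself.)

3

G has 14 subgroups. Checking conjugation-invariance by order — order 1: 1/1 normal; order 2: 0/11 normal; order 11: 1/1 normal; order 22: 1/1 normal.
Total normal subgroups: 3.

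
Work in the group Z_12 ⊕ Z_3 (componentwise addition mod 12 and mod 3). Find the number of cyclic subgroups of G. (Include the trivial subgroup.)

Group the elements of G by the cyclic subgroup they generate; each cyclic subgroup of order d accounts for φ(d) elements.
Cyclic subgroups by order — order 1: 1; order 2: 1; order 3: 4; order 4: 1; order 6: 4; order 12: 4.
Total: 15.

15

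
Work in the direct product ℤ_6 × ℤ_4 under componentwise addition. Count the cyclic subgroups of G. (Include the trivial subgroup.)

12

Group the elements of G by the cyclic subgroup they generate; each cyclic subgroup of order d accounts for φ(d) elements.
Cyclic subgroups by order — order 1: 1; order 2: 3; order 3: 1; order 4: 2; order 6: 3; order 12: 2.
Total: 12.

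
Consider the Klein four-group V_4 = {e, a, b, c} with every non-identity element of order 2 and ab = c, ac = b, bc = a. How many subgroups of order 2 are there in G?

|G| = 4 and 2 | 4, so subgroups of order 2 are possible by Lagrange.
The subgroups of order 2 are: {e, a}; {e, b}; {e, c}.
So G has 3 subgroups of order 2.

3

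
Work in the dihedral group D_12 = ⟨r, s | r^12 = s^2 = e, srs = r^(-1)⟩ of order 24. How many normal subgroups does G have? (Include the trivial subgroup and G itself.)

9

G has 34 subgroups. Checking conjugation-invariance by order — order 1: 1/1 normal; order 2: 1/13 normal; order 3: 1/1 normal; order 4: 1/7 normal; order 6: 1/5 normal; order 8: 0/3 normal; order 12: 3/3 normal; order 24: 1/1 normal.
Total normal subgroups: 9.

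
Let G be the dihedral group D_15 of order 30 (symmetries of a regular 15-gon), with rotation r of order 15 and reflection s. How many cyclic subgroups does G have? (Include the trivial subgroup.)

Each element a generates a cyclic subgroup ⟨a⟩; distinct elements may generate the same one (a cyclic group of order d has φ(d) generators).
Cyclic subgroups by order — order 1: 1; order 2: 15; order 3: 1; order 5: 1; order 15: 1.
Total: 19.

19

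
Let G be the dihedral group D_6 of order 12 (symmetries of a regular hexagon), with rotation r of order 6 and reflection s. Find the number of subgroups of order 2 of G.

7

|G| = 12 and 2 | 12, so subgroups of order 2 are possible by Lagrange.
The subgroups of order 2 are: {e, r^2s}; {e, r^3}; {e, r^3s}; {e, r^4s}; … (7 in all).
So G has 7 subgroups of order 2.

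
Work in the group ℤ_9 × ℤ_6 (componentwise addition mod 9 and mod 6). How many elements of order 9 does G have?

An element (a,b) has order lcm(ord(a), ord(b)); count pairs with lcm equal to 9.
Enumerating gives 18 such elements.

18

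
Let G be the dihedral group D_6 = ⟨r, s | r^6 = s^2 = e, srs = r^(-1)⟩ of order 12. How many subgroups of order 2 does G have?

7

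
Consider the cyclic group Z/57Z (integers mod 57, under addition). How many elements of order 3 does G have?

In a cyclic group of order 57, the number of elements of order d (for d | 57) is φ(d).
φ(3) = 2.

2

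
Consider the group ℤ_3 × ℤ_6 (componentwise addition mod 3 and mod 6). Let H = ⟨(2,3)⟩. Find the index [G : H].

|⟨(2,3)⟩| = 6 and |G| = 18.
By Lagrange, [G : H] = |G|/|H| = 18/6 = 3.

3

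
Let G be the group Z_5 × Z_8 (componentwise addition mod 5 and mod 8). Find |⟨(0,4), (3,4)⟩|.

10

|⟨(0,4)⟩| = 2 and |⟨(3,4)⟩| = 10, so |H| is a multiple of lcm(2, 10) = 10 and divides |G| = 40.
Closing under the operation: H = {(0,0), (0,4), (1,0), (1,4), (2,0), (2,4), (3,0), (3,4), (4,0), (4,4)}, so |H| = 10.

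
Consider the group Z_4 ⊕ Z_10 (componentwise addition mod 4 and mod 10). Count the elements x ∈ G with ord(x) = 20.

16

An element (a,b) has order lcm(ord(a), ord(b)); count pairs with lcm equal to 20.
Enumerating gives 16 such elements.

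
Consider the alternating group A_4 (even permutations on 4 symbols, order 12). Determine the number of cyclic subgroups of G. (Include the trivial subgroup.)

Group the elements of G by the cyclic subgroup they generate; each cyclic subgroup of order d accounts for φ(d) elements.
Cyclic subgroups by order — order 1: 1; order 2: 3; order 3: 4.
Total: 8.

8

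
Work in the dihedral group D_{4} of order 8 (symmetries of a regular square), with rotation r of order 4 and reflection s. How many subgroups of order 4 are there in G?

|G| = 8 and 4 | 8, so subgroups of order 4 are possible by Lagrange.
The subgroups of order 4 are: {e, r, r^2, r^3}; {e, r^2, s, r^2s}; {e, r^2, rs, r^3s}.
So G has 3 subgroups of order 4.

3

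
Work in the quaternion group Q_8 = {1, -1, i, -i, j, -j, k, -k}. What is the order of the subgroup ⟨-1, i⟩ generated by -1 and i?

|⟨-1⟩| = 2 and |⟨i⟩| = 4, so |H| is a multiple of lcm(2, 4) = 4 and divides |G| = 8.
Closing under the operation: H = {1, -1, i, -i}, so |H| = 4.

4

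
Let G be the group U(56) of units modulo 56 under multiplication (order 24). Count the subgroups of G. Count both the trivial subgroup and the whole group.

32

|G| = 24, so by Lagrange every subgroup order divides 24. Divisors: 1, 2, 3, 4, 6, 8, 12, 24.
Subgroups by order — order 1: 1; order 2: 7; order 3: 1; order 4: 7; order 6: 7; order 8: 1; order 12: 7; order 24: 1.
Total: 1 + 7 + 1 + 7 + 7 + 1 + 7 + 1 = 32.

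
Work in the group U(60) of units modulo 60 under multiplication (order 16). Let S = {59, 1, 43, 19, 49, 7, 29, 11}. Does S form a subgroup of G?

No

Closure fails: 49 · 19 = 31 ∉ S. So S is not a subgroup.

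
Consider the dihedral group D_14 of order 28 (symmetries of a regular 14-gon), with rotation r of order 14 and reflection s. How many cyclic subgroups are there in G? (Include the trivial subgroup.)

A cyclic subgroup of order d is generated by each of its φ(d) elements of order d, so the cyclic subgroups of order d number (#elements of order d)/φ(d).
Cyclic subgroups by order — order 1: 1; order 2: 15; order 7: 1; order 14: 1.
Total: 18.

18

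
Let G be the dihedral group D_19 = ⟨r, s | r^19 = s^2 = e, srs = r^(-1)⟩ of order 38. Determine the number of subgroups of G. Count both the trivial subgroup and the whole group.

22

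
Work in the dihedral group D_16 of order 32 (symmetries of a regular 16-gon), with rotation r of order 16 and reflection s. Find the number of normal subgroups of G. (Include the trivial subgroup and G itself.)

8

G has 36 subgroups. Checking conjugation-invariance by order — order 1: 1/1 normal; order 2: 1/17 normal; order 4: 1/9 normal; order 8: 1/5 normal; order 16: 3/3 normal; order 32: 1/1 normal.
Total normal subgroups: 8.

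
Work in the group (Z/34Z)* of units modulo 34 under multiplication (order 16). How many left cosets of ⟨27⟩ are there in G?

1

|⟨27⟩| = 16 and |G| = 16.
By Lagrange, [G : H] = |G|/|H| = 16/16 = 1.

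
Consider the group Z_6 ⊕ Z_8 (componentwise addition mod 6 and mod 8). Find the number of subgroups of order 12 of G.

|G| = 48 and 12 | 48, so subgroups of order 12 are possible by Lagrange.
The subgroups of order 12 are: {(0,0), (0,2), (0,4), (0,6), (2,0), (2,2), (2,4), (2,6), (4,0), (4,2), (4,4), (4,6)}; {(0,0), (0,4), (1,0), (1,4), (2,0), (2,4), (3,0), (3,4), (4,0), (4,4), (5,0), (5,4)}; {(0,0), (0,4), (1,2), (1,6), (2,0), (2,4), (3,2), (3,6), (4,0), (4,4), (5,2), (5,6)}.
So G has 3 subgroups of order 12.

3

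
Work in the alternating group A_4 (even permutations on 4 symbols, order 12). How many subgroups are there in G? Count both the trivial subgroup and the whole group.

10

|G| = 12, so by Lagrange every subgroup order divides 12. Divisors: 1, 2, 3, 4, 6, 12.
Subgroups by order — order 1: 1; order 2: 3; order 3: 4; order 4: 1; order 6: 0; order 12: 1.
Total: 1 + 3 + 4 + 1 + 0 + 1 = 10.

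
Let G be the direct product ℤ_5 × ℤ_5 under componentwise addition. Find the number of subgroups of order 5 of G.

6

|G| = 25 and 5 | 25, so subgroups of order 5 are possible by Lagrange.
The subgroups of order 5 are: {(0,0), (0,1), (0,2), (0,3), (0,4)}; {(0,0), (1,0), (2,0), (3,0), (4,0)}; {(0,0), (1,1), (2,2), (3,3), (4,4)}; {(0,0), (1,2), (2,4), (3,1), (4,3)}; … (6 in all).
So G has 6 subgroups of order 5.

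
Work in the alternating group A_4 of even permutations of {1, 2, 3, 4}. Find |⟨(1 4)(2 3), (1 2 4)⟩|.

12

|⟨(1 4)(2 3)⟩| = 2 and |⟨(1 2 4)⟩| = 3, so |H| is a multiple of lcm(2, 3) = 6 and divides |G| = 12.
Closing {(1 4)(2 3), (1 2 4)} under the group operation gives all of G, so |H| = 12.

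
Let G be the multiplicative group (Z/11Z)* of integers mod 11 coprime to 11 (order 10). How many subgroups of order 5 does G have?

1

|G| = 10 and 5 | 10, so subgroups of order 5 are possible by Lagrange.
The subgroups of order 5 are: {1, 3, 4, 5, 9}.
So G has 1 subgroup of order 5.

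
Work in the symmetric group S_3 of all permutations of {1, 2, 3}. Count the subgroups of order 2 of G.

3

|G| = 6 and 2 | 6, so subgroups of order 2 are possible by Lagrange.
The subgroups of order 2 are: {e, (1 2)}; {e, (1 3)}; {e, (2 3)}.
So G has 3 subgroups of order 2.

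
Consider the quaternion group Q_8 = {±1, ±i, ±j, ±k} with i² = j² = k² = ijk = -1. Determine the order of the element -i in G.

Computing powers of -i: the smallest k with (-i)^k = e is k = 4.

4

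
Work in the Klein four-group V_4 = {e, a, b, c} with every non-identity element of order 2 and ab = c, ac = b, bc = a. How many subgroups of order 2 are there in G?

3

|G| = 4 and 2 | 4, so subgroups of order 2 are possible by Lagrange.
The subgroups of order 2 are: {e, a}; {e, b}; {e, c}.
So G has 3 subgroups of order 2.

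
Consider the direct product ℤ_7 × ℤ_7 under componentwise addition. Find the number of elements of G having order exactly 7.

48

An element (a,b) has order lcm(ord(a), ord(b)); count pairs with lcm equal to 7.
Enumerating gives 48 such elements.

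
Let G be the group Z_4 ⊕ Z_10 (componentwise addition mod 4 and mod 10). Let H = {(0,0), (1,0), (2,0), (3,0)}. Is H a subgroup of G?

|H| = 4 divides |G| = 40, consistent with Lagrange.
H contains the identity, every element's inverse is in H, and H is closed under +: it is a subgroup.
In fact H = ⟨(1,0)⟩.

Yes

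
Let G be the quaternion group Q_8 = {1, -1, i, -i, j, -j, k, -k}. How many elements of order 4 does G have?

The elements of order 4 are: i, -i, j, -j, k, -k.
That's 6.

6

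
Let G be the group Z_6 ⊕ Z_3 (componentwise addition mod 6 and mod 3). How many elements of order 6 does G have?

8

An element (a,b) has order lcm(ord(a), ord(b)); count pairs with lcm equal to 6.
Enumerating gives 8 such elements.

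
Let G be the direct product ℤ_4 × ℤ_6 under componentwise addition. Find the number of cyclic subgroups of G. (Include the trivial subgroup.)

12

A cyclic subgroup of order d is generated by each of its φ(d) elements of order d, so the cyclic subgroups of order d number (#elements of order d)/φ(d).
Cyclic subgroups by order — order 1: 1; order 2: 3; order 3: 1; order 4: 2; order 6: 3; order 12: 2.
Total: 12.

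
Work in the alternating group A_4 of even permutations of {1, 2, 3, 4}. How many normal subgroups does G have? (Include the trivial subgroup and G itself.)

3

G has 10 subgroups. Checking conjugation-invariance by order — order 1: 1/1 normal; order 2: 0/3 normal; order 3: 0/4 normal; order 4: 1/1 normal; order 12: 1/1 normal.
Total normal subgroups: 3.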